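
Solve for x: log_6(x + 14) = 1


Convert to exponential form: x + 14 = 6^1 = 6
x = 6 - 14 = -8
Check: log_6(-8 + 14) = log_6(6) = log_6(6) = 1 ✓

x = -8


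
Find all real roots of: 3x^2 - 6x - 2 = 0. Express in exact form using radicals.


Using the quadratic formula: x = (-b ± sqrt(b^2 - 4ac)) / (2a)
Here a = 3, b = -6, c = -2
Discriminant = b^2 - 4ac = (-6)^2 - 4(3)(-2) = 36 + 24 = 60
Since discriminant = 60 > 0, there are two real roots.
x = (6 ± 2*sqrt(15)) / 6
Simplifying: x = (3 ± sqrt(15)) / 3
Numerically: x ≈ 2.2910 or x ≈ -0.2910

x = (3 + sqrt(15)) / 3 or x = (3 - sqrt(15)) / 3


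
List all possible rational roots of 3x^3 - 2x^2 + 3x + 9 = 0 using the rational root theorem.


Rational root theorem: possible roots are ±p/q where:
  p divides the constant term (9): p ∈ {1, 3, 9}
  q divides the leading coefficient (3): q ∈ {1, 3}

All possible rational roots: -9, -3, -1, -1/3, 1/3, 1, 3, 9

-9, -3, -1, -1/3, 1/3, 1, 3, 9


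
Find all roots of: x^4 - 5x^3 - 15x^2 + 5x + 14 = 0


Let p(x) = x^4 - 5x^3 - 15x^2 + 5x + 14. By the rational root theorem (leading coefficient 1), any rational root is an integer divisor of 14: try ±1, ±2, ... in turn.
Test x = 1: value = 0 ✓, so (x - 1) is a factor.
Synthetic division by (x - 1): bring down 1; 1(1) - 5 = -4; (-4)(1) - 15 = -19; (-19)(1) + 5 = -14; (-14)(1) + 14 = 0 → quotient x^3 - 4x^2 - 19x - 14, remainder 0.
Continue with the quotient x^3 - 4x^2 - 19x - 14 (candidates must divide 14; re-test x = 1 first in case it repeats).
Test x = 1: value = -36 ≠ 0.
Test x = -1: value = 0 ✓, so (x + 1) is a factor.
Synthetic division by (x + 1): bring down 1; 1(-1) - 4 = -5; (-5)(-1) - 19 = -14; (-14)(-1) - 14 = 0 → quotient x^2 - 5x - 14, remainder 0.
Solve the quadratic x^2 - 5x - 14 = 0: discriminant = (-5)^2 - 4(1)(-14) = 25 + 56 = 81.
sqrt(81) = 9, so x = (5 ± 9)/2: x = 7 or x = -2.
Collecting all roots found:

x = -2, x = -1, x = 1, x = 7


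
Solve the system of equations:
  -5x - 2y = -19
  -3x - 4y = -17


Using Cramer's rule:
Determinant D = (-5)(-4) - (-3)(-2) = 20 - 6 = 14
Dx = (-19)(-4) - (-17)(-2) = 76 - 34 = 42
Dy = (-5)(-17) - (-3)(-19) = 85 - 57 = 28
x = Dx/D = 42/14 = 3
y = Dy/D = 28/14 = 2

x = 3, y = 2


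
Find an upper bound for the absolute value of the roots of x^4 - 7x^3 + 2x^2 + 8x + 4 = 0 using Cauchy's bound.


Cauchy's bound: all roots r satisfy |r| <= 1 + max(|a_i/a_n|) for i = 0,...,n-1
where a_n is the leading coefficient.

Coefficients: [1, -7, 2, 8, 4]
Leading coefficient a_n = 1
Ratios |a_i/a_n|: 7, 2, 8, 4
Maximum ratio: 8
Cauchy's bound: |r| <= 1 + 8 = 9

Upper bound = 9


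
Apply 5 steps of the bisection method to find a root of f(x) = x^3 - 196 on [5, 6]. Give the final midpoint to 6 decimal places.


f(x) = x^3 - 196
f(5) = -71 < 0
f(6) = 20 > 0

Step 1: midpoint = (5.000000 + 6.000000)/2 = 5.500000
  f(5.500000) = -29.625000
  f(mid) < 0, so root is in [5.500000, 6.000000]

Step 2: midpoint = (5.500000 + 6.000000)/2 = 5.750000
  f(5.750000) = -5.890625
  f(mid) < 0, so root is in [5.750000, 6.000000]

Step 3: midpoint = (5.750000 + 6.000000)/2 = 5.875000
  f(5.875000) = 6.779297
  f(mid) > 0, so root is in [5.750000, 5.875000]

Step 4: midpoint = (5.750000 + 5.875000)/2 = 5.812500
  f(5.812500) = 0.376221
  f(mid) > 0, so root is in [5.750000, 5.812500]

Step 5: midpoint = (5.750000 + 5.812500)/2 = 5.781250
  f(5.781250) = -2.774139
  f(mid) < 0, so root is in [5.781250, 5.812500]

midpoint = 5.781250


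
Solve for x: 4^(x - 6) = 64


Express both sides with the same base.
64 = 4^3
Since the bases match, equate exponents: x - 6 = 3
So x = 3 - (-6) = 9

x = 9


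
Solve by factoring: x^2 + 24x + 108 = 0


We need two numbers that multiply to 108 and add to 24.
Those numbers are 18 and 6 (since 18 * 6 = 108 and 18 + 6 = 24).
So x^2 + 24x + 108 = (x + 18)(x + 6) = 0
Setting each factor to zero: x = -18 or x = -6

x = -18, x = -6


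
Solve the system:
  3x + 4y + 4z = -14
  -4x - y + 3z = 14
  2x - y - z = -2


Using Cramer's rule. Expand each determinant along the first row.
D  = 3*[(-1)*(-1) - 3*(-1)] - 4*[(-4)*(-1) - 3*2] + 4*[(-4)*(-1) - (-1)*2]
  = 3*(4) - 4*(-2) + 4*(6) = 44
Dx = (-14)*[(-1)*(-1) - 3*(-1)] - 4*[14*(-1) - 3*(-2)] + 4*[14*(-1) - (-1)*(-2)]
  = (-14)*(4) - 4*(-8) + 4*(-16) = -88
Dy = 3*[14*(-1) - 3*(-2)] - (-14)*[(-4)*(-1) - 3*2] + 4*[(-4)*(-2) - 14*2]
  = 3*(-8) - (-14)*(-2) + 4*(-20) = -132
Dz = 3*[(-1)*(-2) - 14*(-1)] - 4*[(-4)*(-2) - 14*2] + (-14)*[(-4)*(-1) - (-1)*2]
  = 3*(16) - 4*(-20) + (-14)*(6) = 44
x = Dx/D = -88/44 = -2, y = Dy/D = -132/44 = -3, z = Dz/D = 44/44 = 1
Check eq1: (3)(-2) + (4)(-3) + (4)(1) = -14 = -14 ✓
Check eq2: (-4)(-2) + (-1)(-3) + (3)(1) = 14 = 14 ✓
Check eq3: (2)(-2) + (-1)(-3) + (-1)(1) = -2 = -2 ✓

x = -2, y = -3, z = 1


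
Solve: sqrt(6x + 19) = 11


Square both sides: 6x + 19 = 11^2 = 121
6x = 121 - 19 = 102
x = 17
Check: sqrt(6*17 + 19) = sqrt(121) = 11 ✓

x = 17


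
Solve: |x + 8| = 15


An absolute value equation |expr| = 15 gives two cases:
Case 1: x + 8 = 15
  x = 7, so x = 7
Case 2: x + 8 = -15
  x = -23, so x = -23

x = -23, x = 7


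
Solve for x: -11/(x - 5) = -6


Multiply both sides by (x - 5): -11 = -6(x - 5)
Distribute: -11 = -6x + 30
-6x = -11 - 30 = -41
x = 41/6

x = 41/6


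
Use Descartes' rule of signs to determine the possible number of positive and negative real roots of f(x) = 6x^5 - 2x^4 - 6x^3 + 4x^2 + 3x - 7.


Descartes' rule of signs:

For positive roots, count sign changes in f(x) = 6x^5 - 2x^4 - 6x^3 + 4x^2 + 3x - 7:
Signs of coefficients: +, -, -, +, +, -
Number of sign changes: 3
Possible positive real roots: 3, 1

For negative roots, examine f(-x) = -6x^5 - 2x^4 + 6x^3 + 4x^2 - 3x - 7:
Signs of coefficients: -, -, +, +, -, -
Number of sign changes: 2
Possible negative real roots: 2, 0

Positive roots: 3 or 1; Negative roots: 2 or 0


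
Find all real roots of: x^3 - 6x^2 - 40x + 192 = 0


Let p(x) = x^3 - 6x^2 - 40x + 192. By the rational root theorem (leading coefficient 1), any rational root is an integer divisor of 192: try ±1, ±2, ... in turn.
Test x = 1: value = 147 ≠ 0.
Test x = -1: value = 225 ≠ 0.
Test x = 2: value = 96 ≠ 0.
Test x = -2: value = 240 ≠ 0.
Test x = 3: value = 45 ≠ 0.
Test x = -3: value = 231 ≠ 0.
Test x = 4: value = 0 ✓, so (x - 4) is a factor.
Synthetic division by (x - 4): bring down 1; 1(4) - 6 = -2; (-2)(4) - 40 = -48; (-48)(4) + 192 = 0 → quotient x^2 - 2x - 48, remainder 0.
Solve the quadratic x^2 - 2x - 48 = 0: discriminant = (-2)^2 - 4(1)(-48) = 4 + 192 = 196.
sqrt(196) = 14, so x = (2 ± 14)/2: x = 8 or x = -6.

x = -6, x = 4, x = 8


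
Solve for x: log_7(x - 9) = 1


Convert to exponential form: x - 9 = 7^1 = 7
x = 7 + 9 = 16
Check: log_7(16 - 9) = log_7(7) = log_7(7) = 1 ✓

x = 16


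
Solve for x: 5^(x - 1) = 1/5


Express both sides with the same base.
1/5 = 5^(-1)
Since the bases match, equate exponents: x - 1 = -1
So x = -1 - (-1) = 0

x = 0


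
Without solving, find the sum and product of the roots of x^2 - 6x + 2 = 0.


By Vieta's formulas for ax^2 + bx + c = 0:
  Sum of roots = -b/a
  Product of roots = c/a

Here a = 1, b = -6, c = 2
Sum = -(-6)/1 = 6
Product = 2/1 = 2

Sum = 6, Product = 2


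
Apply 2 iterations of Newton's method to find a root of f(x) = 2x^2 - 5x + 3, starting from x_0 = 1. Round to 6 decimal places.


Newton's method: x_(n+1) = x_n - f(x_n)/f'(x_n)
f(x) = 2x^2 - 5x + 3
f'(x) = 4x - 5

Iteration 1:
  f(1.000000) = 0.000000
  f'(1.000000) = -1.000000
  x_1 = 1.000000 - (0.000000)/(-1.000000) = 1.000000

Iteration 2:
  f(1.000000) = 0.000000
  f'(1.000000) = -1.000000
  x_2 = 1.000000 - (0.000000)/(-1.000000) = 1.000000

x_2 = 1.000000


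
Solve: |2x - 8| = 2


An absolute value equation |expr| = 2 gives two cases:
Case 1: 2x - 8 = 2
  2x = 10, so x = 5
Case 2: 2x - 8 = -2
  2x = 6, so x = 3

x = 3, x = 5


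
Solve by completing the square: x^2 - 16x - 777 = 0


Start: x^2 - 16x - 777 = 0
Move constant: x^2 - 16x = 777
Half of -16 is -8, squared is 64
Add 64 to both sides: x^2 - 16x + 64 = 841
(x - 8)^2 = 841
x - 8 = ±29
x = 8 + 29 = 37 or x = 8 - 29 = -21

x = -21, x = 37


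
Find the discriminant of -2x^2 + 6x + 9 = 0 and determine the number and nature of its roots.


For ax^2 + bx + c = 0, discriminant D = b^2 - 4ac
Here a = -2, b = 6, c = 9
D = (6)^2 - 4(-2)(9) = 36 + 72 = 108

D = 108 > 0 but not a perfect square
The equation has 2 distinct real irrational roots.

Discriminant = 108, 2 distinct real irrational roots


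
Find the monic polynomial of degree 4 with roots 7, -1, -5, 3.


A monic polynomial with roots 7, -1, -5, 3 is:
p(x) = (x - 7)(x + 1)(x + 5)(x - 3)
After multiplying by (x - 7): x - 7
After multiplying by (x + 1): x^2 - 6x - 7
After multiplying by (x + 5): x^3 - x^2 - 37x - 35
After multiplying by (x - 3): x^4 - 4x^3 - 34x^2 + 76x + 105

x^4 - 4x^3 - 34x^2 + 76x + 105


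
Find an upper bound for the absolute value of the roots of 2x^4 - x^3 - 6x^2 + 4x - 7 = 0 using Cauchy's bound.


Cauchy's bound: all roots r satisfy |r| <= 1 + max(|a_i/a_n|) for i = 0,...,n-1
where a_n is the leading coefficient.

Coefficients: [2, -1, -6, 4, -7]
Leading coefficient a_n = 2
Ratios |a_i/a_n|: 1/2, 3, 2, 7/2
Maximum ratio: 7/2
Cauchy's bound: |r| <= 1 + 7/2 = 9/2

Upper bound = 9/2


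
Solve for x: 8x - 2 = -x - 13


Starting with: 8x - 2 = -x - 13
Move all x terms to left: (8 + 1)x = -13 + 2
Simplify: 9x = -11
Divide both sides by 9: x = -11/9

x = -11/9


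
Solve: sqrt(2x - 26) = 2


Square both sides: 2x - 26 = 2^2 = 4
2x = 4 + 26 = 30
x = 15
Check: sqrt(2*15 - 26) = sqrt(4) = 2 ✓

x = 15


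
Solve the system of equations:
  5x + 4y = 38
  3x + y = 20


Using Cramer's rule:
Determinant D = (5)(1) - (3)(4) = 5 - 12 = -7
Dx = (38)(1) - (20)(4) = 38 - 80 = -42
Dy = (5)(20) - (3)(38) = 100 - 114 = -14
x = Dx/D = -42/-7 = 6
y = Dy/D = -14/-7 = 2

x = 6, y = 2


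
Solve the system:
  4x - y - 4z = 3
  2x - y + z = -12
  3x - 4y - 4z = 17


Using Cramer's rule. Expand each determinant along the first row.
D  = 4*[(-1)*(-4) - 1*(-4)] - (-1)*[2*(-4) - 1*3] + (-4)*[2*(-4) - (-1)*3]
  = 4*(8) - (-1)*(-11) + (-4)*(-5) = 41
Dx = 3*[(-1)*(-4) - 1*(-4)] - (-1)*[(-12)*(-4) - 1*17] + (-4)*[(-12)*(-4) - (-1)*17]
  = 3*(8) - (-1)*(31) + (-4)*(65) = -205
Dy = 4*[(-12)*(-4) - 1*17] - 3*[2*(-4) - 1*3] + (-4)*[2*17 - (-12)*3]
  = 4*(31) - 3*(-11) + (-4)*(70) = -123
Dz = 4*[(-1)*17 - (-12)*(-4)] - (-1)*[2*17 - (-12)*3] + 3*[2*(-4) - (-1)*3]
  = 4*(-65) - (-1)*(70) + 3*(-5) = -205
x = Dx/D = -205/41 = -5, y = Dy/D = -123/41 = -3, z = Dz/D = -205/41 = -5
Check eq1: (4)(-5) + (-1)(-3) + (-4)(-5) = 3 = 3 ✓
Check eq2: (2)(-5) + (-1)(-3) + (1)(-5) = -12 = -12 ✓
Check eq3: (3)(-5) + (-4)(-3) + (-4)(-5) = 17 = 17 ✓

x = -5, y = -3, z = -5


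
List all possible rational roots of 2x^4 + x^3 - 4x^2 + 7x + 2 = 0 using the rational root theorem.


Rational root theorem: possible roots are ±p/q where:
  p divides the constant term (2): p ∈ {1, 2}
  q divides the leading coefficient (2): q ∈ {1, 2}

All possible rational roots: -2, -1, -1/2, 1/2, 1, 2

-2, -1, -1/2, 1/2, 1, 2


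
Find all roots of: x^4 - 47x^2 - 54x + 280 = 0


Let p(x) = x^4 - 47x^2 - 54x + 280. By the rational root theorem (leading coefficient 1), any rational root is an integer divisor of 280: try ±1, ±2, ... in turn.
Test x = 1: value = 180 ≠ 0.
Test x = -1: value = 288 ≠ 0.
Test x = 2: value = 0 ✓, so (x - 2) is a factor.
Synthetic division by (x - 2): bring down 1; 1(2) + 0 = 2; 2(2) - 47 = -43; (-43)(2) - 54 = -140; (-140)(2) + 280 = 0 → quotient x^3 + 2x^2 - 43x - 140, remainder 0.
Continue with the quotient x^3 + 2x^2 - 43x - 140 (candidates must divide 140; re-test x = 2 first in case it repeats).
Test x = 2: value = -210 ≠ 0.
Test x = -2: value = -54 ≠ 0.
Test x = 4: value = -216 ≠ 0.
Test x = -4: value = 0 ✓, so (x + 4) is a factor.
Synthetic division by (x + 4): bring down 1; 1(-4) + 2 = -2; (-2)(-4) - 43 = -35; (-35)(-4) - 140 = 0 → quotient x^2 - 2x - 35, remainder 0.
Solve the quadratic x^2 - 2x - 35 = 0: discriminant = (-2)^2 - 4(1)(-35) = 4 + 140 = 144.
sqrt(144) = 12, so x = (2 ± 12)/2: x = 7 or x = -5.
Collecting all roots found:

x = -5, x = -4, x = 2, x = 7


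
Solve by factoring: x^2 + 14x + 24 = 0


We need two numbers that multiply to 24 and add to 14.
Those numbers are 12 and 2 (since 12 * 2 = 24 and 12 + 2 = 14).
So x^2 + 14x + 24 = (x + 12)(x + 2) = 0
Setting each factor to zero: x = -12 or x = -2

x = -12, x = -2


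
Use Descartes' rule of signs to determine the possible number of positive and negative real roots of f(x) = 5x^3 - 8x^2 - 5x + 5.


Descartes' rule of signs:

For positive roots, count sign changes in f(x) = 5x^3 - 8x^2 - 5x + 5:
Signs of coefficients: +, -, -, +
Number of sign changes: 2
Possible positive real roots: 2, 0

For negative roots, examine f(-x) = -5x^3 - 8x^2 + 5x + 5:
Signs of coefficients: -, -, +, +
Number of sign changes: 1
Possible negative real roots: 1

Positive roots: 2 or 0; Negative roots: 1


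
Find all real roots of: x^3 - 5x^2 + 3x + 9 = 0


Let p(x) = x^3 - 5x^2 + 3x + 9. By the rational root theorem (leading coefficient 1), any rational root is an integer divisor of 9: try ±1, ±2, ... in turn.
Test x = 1: value = 8 ≠ 0.
Test x = -1: value = 0 ✓, so (x + 1) is a factor.
Synthetic division by (x + 1): bring down 1; 1(-1) - 5 = -6; (-6)(-1) + 3 = 9; 9(-1) + 9 = 0 → quotient x^2 - 6x + 9, remainder 0.
Solve the quadratic x^2 - 6x + 9 = 0: discriminant = (-6)^2 - 4(1)(9) = 36 - 36 = 0.
Discriminant = 0, so a double root: x = 6/2 = 3.

x = -1, x = 3 (multiplicity 2)


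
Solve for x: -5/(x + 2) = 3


Multiply both sides by (x + 2): -5 = 3(x + 2)
Distribute: -5 = 3x + 6
3x = -5 - 6 = -11
x = -11/3

x = -11/3


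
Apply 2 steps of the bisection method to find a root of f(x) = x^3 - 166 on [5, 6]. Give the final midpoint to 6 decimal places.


f(x) = x^3 - 166
f(5) = -41 < 0
f(6) = 50 > 0

Step 1: midpoint = (5.000000 + 6.000000)/2 = 5.500000
  f(5.500000) = 0.375000
  f(mid) > 0, so root is in [5.000000, 5.500000]

Step 2: midpoint = (5.000000 + 5.500000)/2 = 5.250000
  f(5.250000) = -21.296875
  f(mid) < 0, so root is in [5.250000, 5.500000]

midpoint = 5.250000


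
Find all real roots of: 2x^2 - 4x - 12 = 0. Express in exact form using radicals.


Using the quadratic formula: x = (-b ± sqrt(b^2 - 4ac)) / (2a)
Here a = 2, b = -4, c = -12
Discriminant = b^2 - 4ac = (-4)^2 - 4(2)(-12) = 16 + 96 = 112
Since discriminant = 112 > 0, there are two real roots.
x = (4 ± 4*sqrt(7)) / 4
Simplifying: x = 1 ± sqrt(7)
Numerically: x ≈ 3.6458 or x ≈ -1.6458

x = 1 + sqrt(7) or x = 1 - sqrt(7)


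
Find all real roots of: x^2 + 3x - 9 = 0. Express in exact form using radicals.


Using the quadratic formula: x = (-b ± sqrt(b^2 - 4ac)) / (2a)
Here a = 1, b = 3, c = -9
Discriminant = b^2 - 4ac = 3^2 - 4(1)(-9) = 9 + 36 = 45
Since discriminant = 45 > 0, there are two real roots.
x = (-3 ± 3*sqrt(5)) / 2
Numerically: x ≈ 1.8541 or x ≈ -4.8541

x = (-3 + 3*sqrt(5)) / 2 or x = (-3 - 3*sqrt(5)) / 2


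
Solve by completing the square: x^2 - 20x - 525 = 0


Start: x^2 - 20x - 525 = 0
Move constant: x^2 - 20x = 525
Half of -20 is -10, squared is 100
Add 100 to both sides: x^2 - 20x + 100 = 625
(x - 10)^2 = 625
x - 10 = ±25
x = 10 + 25 = 35 or x = 10 - 25 = -15

x = -15, x = 35


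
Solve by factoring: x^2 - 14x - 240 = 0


We need two numbers that multiply to -240 and add to -14.
Those numbers are 10 and -24 (since 10 * (-24) = -240 and 10 + (-24) = -14).
So x^2 - 14x - 240 = (x + 10)(x - 24) = 0
Setting each factor to zero: x = -10 or x = 24

x = -10, x = 24


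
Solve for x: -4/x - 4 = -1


Subtract -4 from both sides: -4/x = 3
Multiply both sides by x: -4 = 3 * x
Divide by 3: x = -4/3

x = -4/3


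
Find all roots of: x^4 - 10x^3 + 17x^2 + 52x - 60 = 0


Let p(x) = x^4 - 10x^3 + 17x^2 + 52x - 60. By the rational root theorem (leading coefficient 1), any rational root is an integer divisor of 60: try ±1, ±2, ... in turn.
Test x = 1: value = 0 ✓, so (x - 1) is a factor.
Synthetic division by (x - 1): bring down 1; 1(1) - 10 = -9; (-9)(1) + 17 = 8; 8(1) + 52 = 60; 60(1) - 60 = 0 → quotient x^3 - 9x^2 + 8x + 60, remainder 0.
Continue with the quotient x^3 - 9x^2 + 8x + 60 (candidates must divide 60; re-test x = 1 first in case it repeats).
Test x = 1: value = 60 ≠ 0.
Test x = -1: value = 42 ≠ 0.
Test x = 2: value = 48 ≠ 0.
Test x = -2: value = 0 ✓, so (x + 2) is a factor.
Synthetic division by (x + 2): bring down 1; 1(-2) - 9 = -11; (-11)(-2) + 8 = 30; 30(-2) + 60 = 0 → quotient x^2 - 11x + 30, remainder 0.
Solve the quadratic x^2 - 11x + 30 = 0: discriminant = (-11)^2 - 4(1)(30) = 121 - 120 = 1.
sqrt(1) = 1, so x = (11 ± 1)/2: x = 6 or x = 5.
Collecting all roots found:

x = -2, x = 1, x = 5, x = 6


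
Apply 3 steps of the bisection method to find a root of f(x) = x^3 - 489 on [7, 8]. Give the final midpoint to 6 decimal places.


f(x) = x^3 - 489
f(7) = -146 < 0
f(8) = 23 > 0

Step 1: midpoint = (7.000000 + 8.000000)/2 = 7.500000
  f(7.500000) = -67.125000
  f(mid) < 0, so root is in [7.500000, 8.000000]

Step 2: midpoint = (7.500000 + 8.000000)/2 = 7.750000
  f(7.750000) = -23.515625
  f(mid) < 0, so root is in [7.750000, 8.000000]

Step 3: midpoint = (7.750000 + 8.000000)/2 = 7.875000
  f(7.875000) = -0.626953
  f(mid) < 0, so root is in [7.875000, 8.000000]

midpoint = 7.875000


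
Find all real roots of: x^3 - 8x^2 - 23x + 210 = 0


Let p(x) = x^3 - 8x^2 - 23x + 210. By the rational root theorem (leading coefficient 1), any rational root is an integer divisor of 210: try ±1, ±2, ... in turn.
Test x = 1: value = 180 ≠ 0.
Test x = -1: value = 224 ≠ 0.
Test x = 2: value = 140 ≠ 0.
Test x = -2: value = 216 ≠ 0.
Test x = 3: value = 96 ≠ 0.
Test x = -3: value = 180 ≠ 0.
Test x = 5: value = 20 ≠ 0.
Test x = -5: value = 0 ✓, so (x + 5) is a factor.
Synthetic division by (x + 5): bring down 1; 1(-5) - 8 = -13; (-13)(-5) - 23 = 42; 42(-5) + 210 = 0 → quotient x^2 - 13x + 42, remainder 0.
Solve the quadratic x^2 - 13x + 42 = 0: discriminant = (-13)^2 - 4(1)(42) = 169 - 168 = 1.
sqrt(1) = 1, so x = (13 ± 1)/2: x = 7 or x = 6.

x = -5, x = 6, x = 7


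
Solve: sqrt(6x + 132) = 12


Square both sides: 6x + 132 = 12^2 = 144
6x = 144 - 132 = 12
x = 2
Check: sqrt(6*2 + 132) = sqrt(144) = 12 ✓

x = 2


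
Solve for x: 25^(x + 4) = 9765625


Express both sides with the same base.
9765625 = 25^5
Since the bases match, equate exponents: x + 4 = 5
So x = 5 - (4) = 1

x = 1


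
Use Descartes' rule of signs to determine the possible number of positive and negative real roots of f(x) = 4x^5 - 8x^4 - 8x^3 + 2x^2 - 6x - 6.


Descartes' rule of signs:

For positive roots, count sign changes in f(x) = 4x^5 - 8x^4 - 8x^3 + 2x^2 - 6x - 6:
Signs of coefficients: +, -, -, +, -, -
Number of sign changes: 3
Possible positive real roots: 3, 1

For negative roots, examine f(-x) = -4x^5 - 8x^4 + 8x^3 + 2x^2 + 6x - 6:
Signs of coefficients: -, -, +, +, +, -
Number of sign changes: 2
Possible negative real roots: 2, 0

Positive roots: 3 or 1; Negative roots: 2 or 0


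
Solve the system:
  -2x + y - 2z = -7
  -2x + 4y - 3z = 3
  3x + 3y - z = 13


Using Cramer's rule. Expand each determinant along the first row.
D  = (-2)*[4*(-1) - (-3)*3] - 1*[(-2)*(-1) - (-3)*3] + (-2)*[(-2)*3 - 4*3]
  = (-2)*(5) - 1*(11) + (-2)*(-18) = 15
Dx = (-7)*[4*(-1) - (-3)*3] - 1*[3*(-1) - (-3)*13] + (-2)*[3*3 - 4*13]
  = (-7)*(5) - 1*(36) + (-2)*(-43) = 15
Dy = (-2)*[3*(-1) - (-3)*13] - (-7)*[(-2)*(-1) - (-3)*3] + (-2)*[(-2)*13 - 3*3]
  = (-2)*(36) - (-7)*(11) + (-2)*(-35) = 75
Dz = (-2)*[4*13 - 3*3] - 1*[(-2)*13 - 3*3] + (-7)*[(-2)*3 - 4*3]
  = (-2)*(43) - 1*(-35) + (-7)*(-18) = 75
x = Dx/D = 15/15 = 1, y = Dy/D = 75/15 = 5, z = Dz/D = 75/15 = 5
Check eq1: (-2)(1) + (1)(5) + (-2)(5) = -7 = -7 ✓
Check eq2: (-2)(1) + (4)(5) + (-3)(5) = 3 = 3 ✓
Check eq3: (3)(1) + (3)(5) + (-1)(5) = 13 = 13 ✓

x = 1, y = 5, z = 5


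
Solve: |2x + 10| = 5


An absolute value equation |expr| = 5 gives two cases:
Case 1: 2x + 10 = 5
  2x = -5, so x = -5/2
Case 2: 2x + 10 = -5
  2x = -15, so x = -15/2

x = -15/2, x = -5/2


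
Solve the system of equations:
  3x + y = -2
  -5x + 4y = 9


Using Cramer's rule:
Determinant D = (3)(4) - (-5)(1) = 12 + 5 = 17
Dx = (-2)(4) - (9)(1) = -8 - 9 = -17
Dy = (3)(9) - (-5)(-2) = 27 - 10 = 17
x = Dx/D = -17/17 = -1
y = Dy/D = 17/17 = 1

x = -1, y = 1


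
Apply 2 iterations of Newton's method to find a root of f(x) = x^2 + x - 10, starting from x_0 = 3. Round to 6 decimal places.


Newton's method: x_(n+1) = x_n - f(x_n)/f'(x_n)
f(x) = x^2 + x - 10
f'(x) = 2x + 1

Iteration 1:
  f(3.000000) = 2.000000
  f'(3.000000) = 7.000000
  x_1 = 3.000000 - (2.000000)/(7.000000) = 2.714286

Iteration 2:
  f(2.714286) = 0.081633
  f'(2.714286) = 6.428571
  x_2 = 2.714286 - (0.081633)/(6.428571) = 2.701587

x_2 = 2.701587


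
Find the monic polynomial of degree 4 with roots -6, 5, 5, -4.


A monic polynomial with roots -6, 5, 5, -4 is:
p(x) = (x + 6)(x - 5)(x - 5)(x + 4)
After multiplying by (x + 6): x + 6
After multiplying by (x - 5): x^2 + x - 30
After multiplying by (x - 5): x^3 - 4x^2 - 35x + 150
After multiplying by (x + 4): x^4 - 51x^2 + 10x + 600

x^4 - 51x^2 + 10x + 600


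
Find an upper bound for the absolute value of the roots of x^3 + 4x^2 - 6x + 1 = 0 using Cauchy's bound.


Cauchy's bound: all roots r satisfy |r| <= 1 + max(|a_i/a_n|) for i = 0,...,n-1
where a_n is the leading coefficient.

Coefficients: [1, 4, -6, 1]
Leading coefficient a_n = 1
Ratios |a_i/a_n|: 4, 6, 1
Maximum ratio: 6
Cauchy's bound: |r| <= 1 + 6 = 7

Upper bound = 7


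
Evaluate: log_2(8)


We need the exponent such that 2^? = 8
2^3 = 8
Therefore log_2(8) = 3

3


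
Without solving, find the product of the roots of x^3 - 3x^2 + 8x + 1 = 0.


By Vieta's formulas for x^3 + bx^2 + cx + d = 0:
  r1 + r2 + r3 = -b/a = 3
  r1*r2 + r1*r3 + r2*r3 = c/a = 8
  r1*r2*r3 = -d/a = -1


Product = -1


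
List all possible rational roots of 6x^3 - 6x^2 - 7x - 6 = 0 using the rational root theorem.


Rational root theorem: possible roots are ±p/q where:
  p divides the constant term (-6): p ∈ {1, 2, 3, 6}
  q divides the leading coefficient (6): q ∈ {1, 2, 3, 6}

All possible rational roots: -6, -3, -2, -3/2, -1, -2/3, -1/2, -1/3, -1/6, 1/6, 1/3, 1/2, 2/3, 1, 3/2, 2, 3, 6

-6, -3, -2, -3/2, -1, -2/3, -1/2, -1/3, -1/6, 1/6, 1/3, 1/2, 2/3, 1, 3/2, 2, 3, 6


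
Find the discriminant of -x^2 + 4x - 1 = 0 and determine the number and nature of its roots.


For ax^2 + bx + c = 0, discriminant D = b^2 - 4ac
Here a = -1, b = 4, c = -1
D = (4)^2 - 4(-1)(-1) = 16 - 4 = 12

D = 12 > 0 but not a perfect square
The equation has 2 distinct real irrational roots.

Discriminant = 12, 2 distinct real irrational roots


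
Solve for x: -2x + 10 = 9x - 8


Starting with: -2x + 10 = 9x - 8
Move all x terms to left: (-2 - 9)x = -8 - 10
Simplify: -11x = -18
Divide both sides by -11: x = 18/11

x = 18/11


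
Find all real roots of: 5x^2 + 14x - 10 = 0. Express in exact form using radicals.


Using the quadratic formula: x = (-b ± sqrt(b^2 - 4ac)) / (2a)
Here a = 5, b = 14, c = -10
Discriminant = b^2 - 4ac = 14^2 - 4(5)(-10) = 196 + 200 = 396
Since discriminant = 396 > 0, there are two real roots.
x = (-14 ± 6*sqrt(11)) / 10
Simplifying: x = (-7 ± 3*sqrt(11)) / 5
Numerically: x ≈ 0.5900 or x ≈ -3.3900

x = (-7 + 3*sqrt(11)) / 5 or x = (-7 - 3*sqrt(11)) / 5


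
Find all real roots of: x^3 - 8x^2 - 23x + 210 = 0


Let p(x) = x^3 - 8x^2 - 23x + 210. By the rational root theorem (leading coefficient 1), any rational root is an integer divisor of 210: try ±1, ±2, ... in turn.
Test x = 1: value = 180 ≠ 0.
Test x = -1: value = 224 ≠ 0.
Test x = 2: value = 140 ≠ 0.
Test x = -2: value = 216 ≠ 0.
Test x = 3: value = 96 ≠ 0.
Test x = -3: value = 180 ≠ 0.
Test x = 5: value = 20 ≠ 0.
Test x = -5: value = 0 ✓, so (x + 5) is a factor.
Synthetic division by (x + 5): bring down 1; 1(-5) - 8 = -13; (-13)(-5) - 23 = 42; 42(-5) + 210 = 0 → quotient x^2 - 13x + 42, remainder 0.
Solve the quadratic x^2 - 13x + 42 = 0: discriminant = (-13)^2 - 4(1)(42) = 169 - 168 = 1.
sqrt(1) = 1, so x = (13 ± 1)/2: x = 7 or x = 6.

x = -5, x = 6, x = 7


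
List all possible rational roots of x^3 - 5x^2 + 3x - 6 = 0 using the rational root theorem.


Rational root theorem: possible roots are ±p/q where:
  p divides the constant term (-6): p ∈ {1, 2, 3, 6}
  q divides the leading coefficient (1): q ∈ {1}

All possible rational roots: -6, -3, -2, -1, 1, 2, 3, 6

-6, -3, -2, -1, 1, 2, 3, 6


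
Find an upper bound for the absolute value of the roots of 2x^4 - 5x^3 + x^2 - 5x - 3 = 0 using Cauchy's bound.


Cauchy's bound: all roots r satisfy |r| <= 1 + max(|a_i/a_n|) for i = 0,...,n-1
where a_n is the leading coefficient.

Coefficients: [2, -5, 1, -5, -3]
Leading coefficient a_n = 2
Ratios |a_i/a_n|: 5/2, 1/2, 5/2, 3/2
Maximum ratio: 5/2
Cauchy's bound: |r| <= 1 + 5/2 = 7/2

Upper bound = 7/2


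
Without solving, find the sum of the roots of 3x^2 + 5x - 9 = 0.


By Vieta's formulas for ax^2 + bx + c = 0:
  Sum of roots = -b/a
  Product of roots = c/a

Here a = 3, b = 5, c = -9
Sum = -(5)/3 = -5/3
Product = -9/3 = -3

Sum = -5/3


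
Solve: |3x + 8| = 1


An absolute value equation |expr| = 1 gives two cases:
Case 1: 3x + 8 = 1
  3x = -7, so x = -7/3
Case 2: 3x + 8 = -1
  3x = -9, so x = -3

x = -3, x = -7/3


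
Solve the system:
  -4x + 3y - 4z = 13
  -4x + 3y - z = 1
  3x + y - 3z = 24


Using Cramer's rule. Expand each determinant along the first row.
D  = (-4)*[3*(-3) - (-1)*1] - 3*[(-4)*(-3) - (-1)*3] + (-4)*[(-4)*1 - 3*3]
  = (-4)*(-8) - 3*(15) + (-4)*(-13) = 39
Dx = 13*[3*(-3) - (-1)*1] - 3*[1*(-3) - (-1)*24] + (-4)*[1*1 - 3*24]
  = 13*(-8) - 3*(21) + (-4)*(-71) = 117
Dy = (-4)*[1*(-3) - (-1)*24] - 13*[(-4)*(-3) - (-1)*3] + (-4)*[(-4)*24 - 1*3]
  = (-4)*(21) - 13*(15) + (-4)*(-99) = 117
Dz = (-4)*[3*24 - 1*1] - 3*[(-4)*24 - 1*3] + 13*[(-4)*1 - 3*3]
  = (-4)*(71) - 3*(-99) + 13*(-13) = -156
x = Dx/D = 117/39 = 3, y = Dy/D = 117/39 = 3, z = Dz/D = -156/39 = -4
Check eq1: (-4)(3) + (3)(3) + (-4)(-4) = 13 = 13 ✓
Check eq2: (-4)(3) + (3)(3) + (-1)(-4) = 1 = 1 ✓
Check eq3: (3)(3) + (1)(3) + (-3)(-4) = 24 = 24 ✓

x = 3, y = 3, z = -4


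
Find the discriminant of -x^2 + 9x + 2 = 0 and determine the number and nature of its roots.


For ax^2 + bx + c = 0, discriminant D = b^2 - 4ac
Here a = -1, b = 9, c = 2
D = (9)^2 - 4(-1)(2) = 81 + 8 = 89

D = 89 > 0 but not a perfect square
The equation has 2 distinct real irrational roots.

Discriminant = 89, 2 distinct real irrational roots


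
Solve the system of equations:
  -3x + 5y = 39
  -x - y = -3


Using Cramer's rule:
Determinant D = (-3)(-1) - (-1)(5) = 3 + 5 = 8
Dx = (39)(-1) - (-3)(5) = -39 + 15 = -24
Dy = (-3)(-3) - (-1)(39) = 9 + 39 = 48
x = Dx/D = -24/8 = -3
y = Dy/D = 48/8 = 6

x = -3, y = 6


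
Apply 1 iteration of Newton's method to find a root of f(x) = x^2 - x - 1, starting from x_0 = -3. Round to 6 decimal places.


Newton's method: x_(n+1) = x_n - f(x_n)/f'(x_n)
f(x) = x^2 - x - 1
f'(x) = 2x - 1

Iteration 1:
  f(-3.000000) = 11.000000
  f'(-3.000000) = -7.000000
  x_1 = -3.000000 - (11.000000)/(-7.000000) = -1.428571

x_1 = -1.428571


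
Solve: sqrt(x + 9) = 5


Square both sides: x + 9 = 5^2 = 25
x = 25 - 9 = 16
x = 16
Check: sqrt(1*16 + 9) = sqrt(25) = 5 ✓

x = 16


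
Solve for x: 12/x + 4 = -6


Subtract 4 from both sides: 12/x = -10
Multiply both sides by x: 12 = -10 * x
Divide by -10: x = -6/5

x = -6/5


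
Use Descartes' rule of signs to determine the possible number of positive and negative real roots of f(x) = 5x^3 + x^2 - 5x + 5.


Descartes' rule of signs:

For positive roots, count sign changes in f(x) = 5x^3 + x^2 - 5x + 5:
Signs of coefficients: +, +, -, +
Number of sign changes: 2
Possible positive real roots: 2, 0

For negative roots, examine f(-x) = -5x^3 + x^2 + 5x + 5:
Signs of coefficients: -, +, +, +
Number of sign changes: 1
Possible negative real roots: 1

Positive roots: 2 or 0; Negative roots: 1


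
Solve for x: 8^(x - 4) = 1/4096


Express both sides with the same base.
1/4096 = 8^(-4)
Since the bases match, equate exponents: x - 4 = -4
So x = -4 - (-4) = 0

x = 0


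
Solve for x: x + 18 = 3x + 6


Starting with: x + 18 = 3x + 6
Move all x terms to left: (1 - 3)x = 6 - 18
Simplify: -2x = -12
Divide both sides by -2: x = 6

x = 6


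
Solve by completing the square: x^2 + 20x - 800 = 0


Start: x^2 + 20x - 800 = 0
Move constant: x^2 + 20x = 800
Half of 20 is 10, squared is 100
Add 100 to both sides: x^2 + 20x + 100 = 900
(x + 10)^2 = 900
x + 10 = ±30
x = -10 + 30 = 20 or x = -10 - 30 = -40

x = -40, x = 20


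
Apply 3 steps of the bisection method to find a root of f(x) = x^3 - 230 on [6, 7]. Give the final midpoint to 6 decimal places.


f(x) = x^3 - 230
f(6) = -14 < 0
f(7) = 113 > 0

Step 1: midpoint = (6.000000 + 7.000000)/2 = 6.500000
  f(6.500000) = 44.625000
  f(mid) > 0, so root is in [6.000000, 6.500000]

Step 2: midpoint = (6.000000 + 6.500000)/2 = 6.250000
  f(6.250000) = 14.140625
  f(mid) > 0, so root is in [6.000000, 6.250000]

Step 3: midpoint = (6.000000 + 6.250000)/2 = 6.125000
  f(6.125000) = -0.216797
  f(mid) < 0, so root is in [6.125000, 6.250000]

midpoint = 6.125000


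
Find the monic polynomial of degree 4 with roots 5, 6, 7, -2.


A monic polynomial with roots 5, 6, 7, -2 is:
p(x) = (x - 5)(x - 6)(x - 7)(x + 2)
After multiplying by (x - 5): x - 5
After multiplying by (x - 6): x^2 - 11x + 30
After multiplying by (x - 7): x^3 - 18x^2 + 107x - 210
After multiplying by (x + 2): x^4 - 16x^3 + 71x^2 + 4x - 420

x^4 - 16x^3 + 71x^2 + 4x - 420


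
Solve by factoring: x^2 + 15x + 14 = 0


We need two numbers that multiply to 14 and add to 15.
Those numbers are 14 and 1 (since 14 * 1 = 14 and 14 + 1 = 15).
So x^2 + 15x + 14 = (x + 14)(x + 1) = 0
Setting each factor to zero: x = -14 or x = -1

x = -14, x = -1


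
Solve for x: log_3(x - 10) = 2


Convert to exponential form: x - 10 = 3^2 = 9
x = 9 + 10 = 19
Check: log_3(19 - 10) = log_3(9) = log_3(9) = 2 ✓

x = 19


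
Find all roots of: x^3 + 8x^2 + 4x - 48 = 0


Let p(x) = x^3 + 8x^2 + 4x - 48. By the rational root theorem (leading coefficient 1), any rational root is an integer divisor of 48: try ±1, ±2, ... in turn.
Test x = 1: value = -35 ≠ 0.
Test x = -1: value = -45 ≠ 0.
Test x = 2: value = 0 ✓, so (x - 2) is a factor.
Synthetic division by (x - 2): bring down 1; 1(2) + 8 = 10; 10(2) + 4 = 24; 24(2) - 48 = 0 → quotient x^2 + 10x + 24, remainder 0.
Solve the quadratic x^2 + 10x + 24 = 0: discriminant = 10^2 - 4(1)(24) = 100 - 96 = 4.
sqrt(4) = 2, so x = (-10 ± 2)/2: x = -4 or x = -6.
Collecting all roots found:

x = -6, x = -4, x = 2


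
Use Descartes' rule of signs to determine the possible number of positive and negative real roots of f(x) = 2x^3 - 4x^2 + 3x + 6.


Descartes' rule of signs:

For positive roots, count sign changes in f(x) = 2x^3 - 4x^2 + 3x + 6:
Signs of coefficients: +, -, +, +
Number of sign changes: 2
Possible positive real roots: 2, 0

For negative roots, examine f(-x) = -2x^3 - 4x^2 - 3x + 6:
Signs of coefficients: -, -, -, +
Number of sign changes: 1
Possible negative real roots: 1

Positive roots: 2 or 0; Negative roots: 1


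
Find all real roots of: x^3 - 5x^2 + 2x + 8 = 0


Let p(x) = x^3 - 5x^2 + 2x + 8. By the rational root theorem (leading coefficient 1), any rational root is an integer divisor of 8: try ±1, ±2, ... in turn.
Test x = 1: value = 6 ≠ 0.
Test x = -1: value = 0 ✓, so (x + 1) is a factor.
Synthetic division by (x + 1): bring down 1; 1(-1) - 5 = -6; (-6)(-1) + 2 = 8; 8(-1) + 8 = 0 → quotient x^2 - 6x + 8, remainder 0.
Solve the quadratic x^2 - 6x + 8 = 0: discriminant = (-6)^2 - 4(1)(8) = 36 - 32 = 4.
sqrt(4) = 2, so x = (6 ± 2)/2: x = 4 or x = 2.

x = -1, x = 2, x = 4


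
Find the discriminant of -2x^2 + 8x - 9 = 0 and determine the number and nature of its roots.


For ax^2 + bx + c = 0, discriminant D = b^2 - 4ac
Here a = -2, b = 8, c = -9
D = (8)^2 - 4(-2)(-9) = 64 - 72 = -8

D = -8 < 0
The equation has no real roots (2 complex conjugate roots).

Discriminant = -8, no real roots (2 complex conjugate roots)


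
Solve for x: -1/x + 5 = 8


Subtract 5 from both sides: -1/x = 3
Multiply both sides by x: -1 = 3 * x
Divide by 3: x = -1/3

x = -1/3


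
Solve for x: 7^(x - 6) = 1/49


Express both sides with the same base.
1/49 = 7^(-2)
Since the bases match, equate exponents: x - 6 = -2
So x = -2 - (-6) = 4

x = 4


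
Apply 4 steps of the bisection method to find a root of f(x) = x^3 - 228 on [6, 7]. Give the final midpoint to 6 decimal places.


f(x) = x^3 - 228
f(6) = -12 < 0
f(7) = 115 > 0

Step 1: midpoint = (6.000000 + 7.000000)/2 = 6.500000
  f(6.500000) = 46.625000
  f(mid) > 0, so root is in [6.000000, 6.500000]

Step 2: midpoint = (6.000000 + 6.500000)/2 = 6.250000
  f(6.250000) = 16.140625
  f(mid) > 0, so root is in [6.000000, 6.250000]

Step 3: midpoint = (6.000000 + 6.250000)/2 = 6.125000
  f(6.125000) = 1.783203
  f(mid) > 0, so root is in [6.000000, 6.125000]

Step 4: midpoint = (6.000000 + 6.125000)/2 = 6.062500
  f(6.062500) = -5.179443
  f(mid) < 0, so root is in [6.062500, 6.125000]

midpoint = 6.062500


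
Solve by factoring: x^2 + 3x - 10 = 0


We need two numbers that multiply to -10 and add to 3.
Those numbers are 5 and -2 (since 5 * (-2) = -10 and 5 + (-2) = 3).
So x^2 + 3x - 10 = (x + 5)(x - 2) = 0
Setting each factor to zero: x = -5 or x = 2

x = -5, x = 2


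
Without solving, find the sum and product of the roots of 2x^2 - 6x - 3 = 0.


By Vieta's formulas for ax^2 + bx + c = 0:
  Sum of roots = -b/a
  Product of roots = c/a

Here a = 2, b = -6, c = -3
Sum = -(-6)/2 = 3
Product = -3/2 = -3/2

Sum = 3, Product = -3/2


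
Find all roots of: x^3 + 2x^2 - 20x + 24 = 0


Let p(x) = x^3 + 2x^2 - 20x + 24. By the rational root theorem (leading coefficient 1), any rational root is an integer divisor of 24: try ±1, ±2, ... in turn.
Test x = 1: value = 7 ≠ 0.
Test x = -1: value = 45 ≠ 0.
Test x = 2: value = 0 ✓, so (x - 2) is a factor.
Synthetic division by (x - 2): bring down 1; 1(2) + 2 = 4; 4(2) - 20 = -12; (-12)(2) + 24 = 0 → quotient x^2 + 4x - 12, remainder 0.
Solve the quadratic x^2 + 4x - 12 = 0: discriminant = 4^2 - 4(1)(-12) = 16 + 48 = 64.
sqrt(64) = 8, so x = (-4 ± 8)/2: x = 2 or x = -6.
Collecting all roots found:

x = -6, x = 2 (multiplicity 2)


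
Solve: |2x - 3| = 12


An absolute value equation |expr| = 12 gives two cases:
Case 1: 2x - 3 = 12
  2x = 15, so x = 15/2
Case 2: 2x - 3 = -12
  2x = -9, so x = -9/2

x = -9/2, x = 15/2


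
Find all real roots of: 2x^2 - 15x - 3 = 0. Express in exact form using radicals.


Using the quadratic formula: x = (-b ± sqrt(b^2 - 4ac)) / (2a)
Here a = 2, b = -15, c = -3
Discriminant = b^2 - 4ac = (-15)^2 - 4(2)(-3) = 225 + 24 = 249
Since discriminant = 249 > 0, there are two real roots.
x = (15 ± sqrt(249)) / 4
Numerically: x ≈ 7.6949 or x ≈ -0.1949

x = (15 + sqrt(249)) / 4 or x = (15 - sqrt(249)) / 4


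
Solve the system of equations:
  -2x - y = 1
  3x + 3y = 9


Using Cramer's rule:
Determinant D = (-2)(3) - (3)(-1) = -6 + 3 = -3
Dx = (1)(3) - (9)(-1) = 3 + 9 = 12
Dy = (-2)(9) - (3)(1) = -18 - 3 = -21
x = Dx/D = 12/-3 = -4
y = Dy/D = -21/-3 = 7

x = -4, y = 7


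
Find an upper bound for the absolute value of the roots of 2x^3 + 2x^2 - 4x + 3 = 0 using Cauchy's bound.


Cauchy's bound: all roots r satisfy |r| <= 1 + max(|a_i/a_n|) for i = 0,...,n-1
where a_n is the leading coefficient.

Coefficients: [2, 2, -4, 3]
Leading coefficient a_n = 2
Ratios |a_i/a_n|: 1, 2, 3/2
Maximum ratio: 2
Cauchy's bound: |r| <= 1 + 2 = 3

Upper bound = 3


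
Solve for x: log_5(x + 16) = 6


Convert to exponential form: x + 16 = 5^6 = 15625
x = 15625 - 16 = 15609
Check: log_5(15609 + 16) = log_5(15625) = log_5(15625) = 6 ✓

x = 15609


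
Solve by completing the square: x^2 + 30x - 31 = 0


Start: x^2 + 30x - 31 = 0
Move constant: x^2 + 30x = 31
Half of 30 is 15, squared is 225
Add 225 to both sides: x^2 + 30x + 225 = 256
(x + 15)^2 = 256
x + 15 = ±16
x = -15 + 16 = 1 or x = -15 - 16 = -31

x = -31, x = 1


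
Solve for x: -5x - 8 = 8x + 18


Starting with: -5x - 8 = 8x + 18
Move all x terms to left: (-5 - 8)x = 18 + 8
Simplify: -13x = 26
Divide both sides by -13: x = -2

x = -2


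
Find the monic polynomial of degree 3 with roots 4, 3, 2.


A monic polynomial with roots 4, 3, 2 is:
p(x) = (x - 4)(x - 3)(x - 2)
After multiplying by (x - 4): x - 4
After multiplying by (x - 3): x^2 - 7x + 12
After multiplying by (x - 2): x^3 - 9x^2 + 26x - 24

x^3 - 9x^2 + 26x - 24


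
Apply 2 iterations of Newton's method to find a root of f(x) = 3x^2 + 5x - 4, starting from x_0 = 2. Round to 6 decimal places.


Newton's method: x_(n+1) = x_n - f(x_n)/f'(x_n)
f(x) = 3x^2 + 5x - 4
f'(x) = 6x + 5

Iteration 1:
  f(2.000000) = 18.000000
  f'(2.000000) = 17.000000
  x_1 = 2.000000 - (18.000000)/(17.000000) = 0.941176

Iteration 2:
  f(0.941176) = 3.363322
  f'(0.941176) = 10.647059
  x_2 = 0.941176 - (3.363322)/(10.647059) = 0.625284

x_2 = 0.625284


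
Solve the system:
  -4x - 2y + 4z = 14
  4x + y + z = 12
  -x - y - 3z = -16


Using Cramer's rule. Expand each determinant along the first row.
D  = (-4)*[1*(-3) - 1*(-1)] - (-2)*[4*(-3) - 1*(-1)] + 4*[4*(-1) - 1*(-1)]
  = (-4)*(-2) - (-2)*(-11) + 4*(-3) = -26
Dx = 14*[1*(-3) - 1*(-1)] - (-2)*[12*(-3) - 1*(-16)] + 4*[12*(-1) - 1*(-16)]
  = 14*(-2) - (-2)*(-20) + 4*(4) = -52
Dy = (-4)*[12*(-3) - 1*(-16)] - 14*[4*(-3) - 1*(-1)] + 4*[4*(-16) - 12*(-1)]
  = (-4)*(-20) - 14*(-11) + 4*(-52) = 26
Dz = (-4)*[1*(-16) - 12*(-1)] - (-2)*[4*(-16) - 12*(-1)] + 14*[4*(-1) - 1*(-1)]
  = (-4)*(-4) - (-2)*(-52) + 14*(-3) = -130
x = Dx/D = -52/-26 = 2, y = Dy/D = 26/-26 = -1, z = Dz/D = -130/-26 = 5
Check eq1: (-4)(2) + (-2)(-1) + (4)(5) = 14 = 14 ✓
Check eq2: (4)(2) + (1)(-1) + (1)(5) = 12 = 12 ✓
Check eq3: (-1)(2) + (-1)(-1) + (-3)(5) = -16 = -16 ✓

x = 2, y = -1, z = 5


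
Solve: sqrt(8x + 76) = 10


Square both sides: 8x + 76 = 10^2 = 100
8x = 100 - 76 = 24
x = 3
Check: sqrt(8*3 + 76) = sqrt(100) = 10 ✓

x = 3


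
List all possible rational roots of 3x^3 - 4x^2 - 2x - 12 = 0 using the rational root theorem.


Rational root theorem: possible roots are ±p/q where:
  p divides the constant term (-12): p ∈ {1, 2, 3, 4, 6, 12}
  q divides the leading coefficient (3): q ∈ {1, 3}

All possible rational roots: -12, -6, -4, -3, -2, -4/3, -1, -2/3, -1/3, 1/3, 2/3, 1, 4/3, 2, 3, 4, 6, 12

-12, -6, -4, -3, -2, -4/3, -1, -2/3, -1/3, 1/3, 2/3, 1, 4/3, 2, 3, 4, 6, 12


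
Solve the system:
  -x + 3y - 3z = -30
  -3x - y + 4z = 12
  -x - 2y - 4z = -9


Using Cramer's rule. Expand each determinant along the first row.
D  = (-1)*[(-1)*(-4) - 4*(-2)] - 3*[(-3)*(-4) - 4*(-1)] + (-3)*[(-3)*(-2) - (-1)*(-1)]
  = (-1)*(12) - 3*(16) + (-3)*(5) = -75
Dx = (-30)*[(-1)*(-4) - 4*(-2)] - 3*[12*(-4) - 4*(-9)] + (-3)*[12*(-2) - (-1)*(-9)]
  = (-30)*(12) - 3*(-12) + (-3)*(-33) = -225
Dy = (-1)*[12*(-4) - 4*(-9)] - (-30)*[(-3)*(-4) - 4*(-1)] + (-3)*[(-3)*(-9) - 12*(-1)]
  = (-1)*(-12) - (-30)*(16) + (-3)*(39) = 375
Dz = (-1)*[(-1)*(-9) - 12*(-2)] - 3*[(-3)*(-9) - 12*(-1)] + (-30)*[(-3)*(-2) - (-1)*(-1)]
  = (-1)*(33) - 3*(39) + (-30)*(5) = -300
x = Dx/D = -225/-75 = 3, y = Dy/D = 375/-75 = -5, z = Dz/D = -300/-75 = 4
Check eq1: (-1)(3) + (3)(-5) + (-3)(4) = -30 = -30 ✓
Check eq2: (-3)(3) + (-1)(-5) + (4)(4) = 12 = 12 ✓
Check eq3: (-1)(3) + (-2)(-5) + (-4)(4) = -9 = -9 ✓

x = 3, y = -5, z = 4


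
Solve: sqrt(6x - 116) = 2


Square both sides: 6x - 116 = 2^2 = 4
6x = 4 + 116 = 120
x = 20
Check: sqrt(6*20 - 116) = sqrt(4) = 2 ✓

x = 20


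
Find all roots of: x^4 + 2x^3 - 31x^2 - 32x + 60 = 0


Let p(x) = x^4 + 2x^3 - 31x^2 - 32x + 60. By the rational root theorem (leading coefficient 1), any rational root is an integer divisor of 60: try ±1, ±2, ... in turn.
Test x = 1: value = 0 ✓, so (x - 1) is a factor.
Synthetic division by (x - 1): bring down 1; 1(1) + 2 = 3; 3(1) - 31 = -28; (-28)(1) - 32 = -60; (-60)(1) + 60 = 0 → quotient x^3 + 3x^2 - 28x - 60, remainder 0.
Continue with the quotient x^3 + 3x^2 - 28x - 60 (candidates must divide 60; re-test x = 1 first in case it repeats).
Test x = 1: value = -84 ≠ 0.
Test x = -1: value = -30 ≠ 0.
Test x = 2: value = -96 ≠ 0.
Test x = -2: value = 0 ✓, so (x + 2) is a factor.
Synthetic division by (x + 2): bring down 1; 1(-2) + 3 = 1; 1(-2) - 28 = -30; (-30)(-2) - 60 = 0 → quotient x^2 + x - 30, remainder 0.
Solve the quadratic x^2 + x - 30 = 0: discriminant = 1^2 - 4(1)(-30) = 1 + 120 = 121.
sqrt(121) = 11, so x = (-1 ± 11)/2: x = 5 or x = -6.
Collecting all roots found:

x = -6, x = -2, x = 1, x = 5
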